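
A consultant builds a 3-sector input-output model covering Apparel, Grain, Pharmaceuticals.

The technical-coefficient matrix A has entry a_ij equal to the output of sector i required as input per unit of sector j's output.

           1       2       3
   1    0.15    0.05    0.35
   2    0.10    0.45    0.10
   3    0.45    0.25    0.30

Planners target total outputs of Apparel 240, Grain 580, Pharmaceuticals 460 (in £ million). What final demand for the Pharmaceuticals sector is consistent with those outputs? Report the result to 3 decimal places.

I − A =
  [   0.85    -0.05    -0.35]
  [  -0.10     0.55    -0.10]
  [  -0.45    -0.25     0.70]
d = (I − A) x:
  d_1 = (+0.85)·240 + (-0.05)·580 + (-0.35)·460 = 14.000
  d_2 = (-0.10)·240 + (+0.55)·580 + (-0.10)·460 = 249.000
  d_3 = (-0.45)·240 + (-0.25)·580 + (+0.70)·460 = 69.000

d_3 = 69.000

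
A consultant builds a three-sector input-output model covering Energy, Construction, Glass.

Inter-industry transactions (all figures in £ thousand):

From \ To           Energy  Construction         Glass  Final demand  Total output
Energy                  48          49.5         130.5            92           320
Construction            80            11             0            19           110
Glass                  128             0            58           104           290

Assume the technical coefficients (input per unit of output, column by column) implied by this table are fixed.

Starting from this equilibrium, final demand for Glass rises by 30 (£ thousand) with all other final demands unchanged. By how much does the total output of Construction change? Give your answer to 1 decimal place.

Δx_C = 9.4

Technical coefficients a_ij = z_ij / X_j:
  a_EE = 48/320 = 0.15, a_CE = 80/320 = 0.25, a_GE = 128/320 = 0.40
  a_EC = 49.5/110 = 0.45, a_CC = 11/110 = 0.10, a_GC = 0/110 = 0.00
  a_EG = 130.5/290 = 0.45, a_CG = 0/290 = 0.00, a_GG = 58/290 = 0.20
I − A =
  [   0.85    -0.45    -0.45]
  [  -0.25     0.90     0.00]
  [  -0.40     0.00     0.80]
Cofactors of I−A, C_ij = (−1)^(i+j)·(minor ij) (rows/columns in the sector order above):
  C_11 = (0.90)(0.80) − (0.00)(0.00) = 0.7200
  C_12 = −[(-0.25)(0.80) − (0.00)(-0.40)] = 0.2000
  C_13 = (-0.25)(0.00) − (0.90)(-0.40) = 0.3600
  C_21 = −[(-0.45)(0.80) − (-0.45)(0.00)] = 0.3600
  C_22 = (0.85)(0.80) − (-0.45)(-0.40) = 0.5000
  C_23 = −[(0.85)(0.00) − (-0.45)(-0.40)] = 0.1800
  C_31 = (-0.45)(0.00) − (-0.45)(0.90) = 0.4050
  C_32 = −[(0.85)(0.00) − (-0.45)(-0.25)] = 0.1125
  C_33 = (0.85)(0.90) − (-0.45)(-0.25) = 0.6525
det(I−A) = Σ_j (I−A)_1j·C_1j = (0.85)(0.7200) + (-0.45)(0.2000) + (-0.45)(0.3600) = 0.3600
adj(I−A) = Cᵀ =
  [ 0.7200   0.3600   0.4050]
  [ 0.2000   0.5000   0.1125]
  [ 0.3600   0.1800   0.6525]
(I − A)⁻¹ = adj(I−A) / det(I−A) ≈
  [   2.0000     1.0000     1.1250]
  [   0.5556     1.3889     0.3125]
  [   1.0000     0.5000     1.8125]
Δx = (I − A)⁻¹ Δd with Δd having +30 in the Glass component and 0 elsewhere.
So Δx_C = L_CG · (+30), where L_CG = adj(I−A)_CG / det(I−A) = 0.1125 / 0.3600.
Δx_C = 0.1125 × (+30) / 0.3600 = 3.375 / 0.3600 ≈ 9.4.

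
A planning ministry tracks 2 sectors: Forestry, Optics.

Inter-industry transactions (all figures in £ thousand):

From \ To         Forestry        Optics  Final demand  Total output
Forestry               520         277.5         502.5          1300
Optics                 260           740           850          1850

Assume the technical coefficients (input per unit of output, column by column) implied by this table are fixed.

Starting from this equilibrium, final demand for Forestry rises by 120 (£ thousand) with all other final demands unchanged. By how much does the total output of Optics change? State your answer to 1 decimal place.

Technical coefficients a_ij = z_ij / X_j:
  a_11 = 520/1300 = 0.40, a_21 = 260/1300 = 0.20
  a_12 = 277.5/1850 = 0.15, a_22 = 740/1850 = 0.40
I − A =
  [   0.60    -0.15]
  [  -0.20     0.60]
det(I−A) = (0.60)(0.60) − (-0.15)(-0.20) = 0.3300
adj(I−A) = [[0.60, 0.15], [0.20, 0.60]]
(I − A)⁻¹ = adj(I−A) / det(I−A) ≈
  [   1.8182     0.4545]
  [   0.6061     1.8182]
Δx = (I − A)⁻¹ Δd with Δd having +120 in the Forestry component and 0 elsewhere.
So Δx_2 = L_21 · (+120), where L_21 = adj(I−A)_21 / det(I−A) = 0.20 / 0.3300.
Δx_2 = 0.20 × (+120) / 0.3300 = 24.00 / 0.3300 ≈ 72.7.

Δx_2 = 72.7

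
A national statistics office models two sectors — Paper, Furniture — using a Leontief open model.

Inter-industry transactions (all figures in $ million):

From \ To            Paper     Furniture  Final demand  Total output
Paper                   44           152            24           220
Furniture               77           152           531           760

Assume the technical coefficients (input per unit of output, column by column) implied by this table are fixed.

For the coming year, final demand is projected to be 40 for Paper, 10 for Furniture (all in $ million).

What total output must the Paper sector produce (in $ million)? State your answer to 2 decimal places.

x_1 = 59.65

Technical coefficients a_ij = z_ij / X_j:
  a_11 = 44/220 = 0.20, a_21 = 77/220 = 0.35
  a_12 = 152/760 = 0.20, a_22 = 152/760 = 0.20
I − A =
  [   0.80    -0.20]
  [  -0.35     0.80]
det(I−A) = (0.80)(0.80) − (-0.20)(-0.35) = 0.5700
adj(I−A) = [[0.80, 0.20], [0.35, 0.80]]
(I − A)⁻¹ = adj(I−A) / det(I−A) ≈
  [   1.4035     0.3509]
  [   0.6140     1.4035]
x = (I − A)⁻¹ d = adj(I−A)·d / det(I−A), with det(I−A) = 0.5700:
  x_1 = (0.80·40 + 0.20·10) / 0.5700 = 34.00 / 0.5700 ≈ 59.65
  x_2 = (0.35·40 + 0.80·10) / 0.5700 = 22.00 / 0.5700 ≈ 38.60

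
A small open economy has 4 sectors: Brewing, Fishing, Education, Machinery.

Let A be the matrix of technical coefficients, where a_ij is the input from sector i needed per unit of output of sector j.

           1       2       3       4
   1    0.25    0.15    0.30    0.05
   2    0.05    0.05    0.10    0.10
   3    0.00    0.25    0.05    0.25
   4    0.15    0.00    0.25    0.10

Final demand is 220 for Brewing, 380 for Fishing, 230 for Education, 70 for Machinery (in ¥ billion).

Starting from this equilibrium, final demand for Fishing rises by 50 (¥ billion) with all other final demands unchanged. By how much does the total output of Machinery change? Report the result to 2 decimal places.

I − A =
  [   0.75    -0.15    -0.30    -0.05]
  [  -0.05     0.95    -0.10    -0.10]
  [   0.00    -0.25     0.95    -0.25]
  [  -0.15     0.00    -0.25     0.90]
Compute the cofactors C_ij = (−1)^(i+j)·(3×3 minor ij) of I−A; the adjugate is their transpose:
adj(I−A) = Cᵀ =
  [ 0.724125   0.189500   0.285625   0.140625]
  [ 0.057625   0.576000   0.104125   0.096125]
  [ 0.050625   0.172500   0.625125   0.195625]
  [ 0.134750   0.079500   0.221250   0.647250]
det(I−A) = Σ_j (I−A)_1j·C_1j = (0.75)(0.724125) + (-0.15)(0.057625) + (-0.30)(0.050625) + (-0.05)(0.134750) = 0.512525
(I − A)⁻¹ = adj(I−A) / det(I−A) ≈
  [   1.4129     0.3697     0.5573     0.2744]
  [   0.1124     1.1238     0.2032     0.1876]
  [   0.0988     0.3366     1.2197     0.3817]
  [   0.2629     0.1551     0.4317     1.2629]
Δx = (I − A)⁻¹ Δd with Δd having +50 in the Fishing component and 0 elsewhere.
So Δx_4 = L_42 · (+50), where L_42 = adj(I−A)_42 / det(I−A) = 0.079500 / 0.512525.
Δx_4 = 0.079500 × (+50) / 0.512525 = 3.975 / 0.512525 ≈ 7.76.

Δx_4 = 7.76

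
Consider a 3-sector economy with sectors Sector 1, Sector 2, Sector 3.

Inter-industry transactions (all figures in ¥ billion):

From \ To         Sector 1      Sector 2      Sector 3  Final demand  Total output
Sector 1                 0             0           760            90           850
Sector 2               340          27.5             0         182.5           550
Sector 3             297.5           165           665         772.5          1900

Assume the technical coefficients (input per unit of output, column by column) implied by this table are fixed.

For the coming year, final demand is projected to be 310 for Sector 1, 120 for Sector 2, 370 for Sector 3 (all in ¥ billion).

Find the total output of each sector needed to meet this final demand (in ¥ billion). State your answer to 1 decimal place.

Technical coefficients a_ij = z_ij / X_j:
  a_11 = 0/850 = 0.00, a_21 = 340/850 = 0.40, a_31 = 297.5/850 = 0.35
  a_12 = 0/550 = 0.00, a_22 = 27.5/550 = 0.05, a_32 = 165/550 = 0.30
  a_13 = 760/1900 = 0.40, a_23 = 0/1900 = 0.00, a_33 = 665/1900 = 0.35
I − A =
  [   1.00     0.00    -0.40]
  [  -0.40     0.95     0.00]
  [  -0.35    -0.30     0.65]
Cofactors of I−A, C_ij = (−1)^(i+j)·(minor ij) (rows/columns in the sector order above):
  C_11 = (0.95)(0.65) − (0.00)(-0.30) = 0.6175
  C_12 = −[(-0.40)(0.65) − (0.00)(-0.35)] = 0.2600
  C_13 = (-0.40)(-0.30) − (0.95)(-0.35) = 0.4525
  C_21 = −[(0.00)(0.65) − (-0.40)(-0.30)] = 0.1200
  C_22 = (1.00)(0.65) − (-0.40)(-0.35) = 0.5100
  C_23 = −[(1.00)(-0.30) − (0.00)(-0.35)] = 0.3000
  C_31 = (0.00)(0.00) − (-0.40)(0.95) = 0.3800
  C_32 = −[(1.00)(0.00) − (-0.40)(-0.40)] = 0.1600
  C_33 = (1.00)(0.95) − (0.00)(-0.40) = 0.9500
det(I−A) = Σ_j (I−A)_1j·C_1j = (1.00)(0.6175) + (0.00)(0.2600) + (-0.40)(0.4525) = 0.4365
adj(I−A) = Cᵀ =
  [ 0.6175   0.1200   0.3800]
  [ 0.2600   0.5100   0.1600]
  [ 0.4525   0.3000   0.9500]
(I − A)⁻¹ = adj(I−A) / det(I−A) ≈
  [   1.4147     0.2749     0.8706]
  [   0.5956     1.1684     0.3666]
  [   1.0367     0.6873     2.1764]
x = (I − A)⁻¹ d = adj(I−A)·d / det(I−A), with det(I−A) = 0.4365:
  x_1 = (0.6175·310 + 0.1200·120 + 0.3800·370) / 0.4365 = 346.425 / 0.4365 ≈ 793.6
  x_2 = (0.2600·310 + 0.5100·120 + 0.1600·370) / 0.4365 = 201.00 / 0.4365 ≈ 460.5
  x_3 = (0.4525·310 + 0.3000·120 + 0.9500·370) / 0.4365 = 527.775 / 0.4365 ≈ 1209.1

x_1 = 793.6, x_2 = 460.5, x_3 = 1209.1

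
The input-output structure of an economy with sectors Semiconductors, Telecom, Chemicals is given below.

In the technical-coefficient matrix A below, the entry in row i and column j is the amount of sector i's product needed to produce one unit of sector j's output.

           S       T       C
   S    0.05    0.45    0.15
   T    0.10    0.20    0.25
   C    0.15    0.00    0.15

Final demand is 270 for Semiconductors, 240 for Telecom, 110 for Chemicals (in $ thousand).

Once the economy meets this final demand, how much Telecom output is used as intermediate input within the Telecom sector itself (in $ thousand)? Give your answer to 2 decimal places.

z_TT = 87.02

I − A =
  [   0.95    -0.45    -0.15]
  [  -0.10     0.80    -0.25]
  [  -0.15     0.00     0.85]
Cofactors of I−A, C_ij = (−1)^(i+j)·(minor ij) (rows/columns in the sector order above):
  C_11 = (0.80)(0.85) − (-0.25)(0.00) = 0.6800
  C_12 = −[(-0.10)(0.85) − (-0.25)(-0.15)] = 0.1225
  C_13 = (-0.10)(0.00) − (0.80)(-0.15) = 0.1200
  C_21 = −[(-0.45)(0.85) − (-0.15)(0.00)] = 0.3825
  C_22 = (0.95)(0.85) − (-0.15)(-0.15) = 0.7850
  C_23 = −[(0.95)(0.00) − (-0.45)(-0.15)] = 0.0675
  C_31 = (-0.45)(-0.25) − (-0.15)(0.80) = 0.2325
  C_32 = −[(0.95)(-0.25) − (-0.15)(-0.10)] = 0.2525
  C_33 = (0.95)(0.80) − (-0.45)(-0.10) = 0.7150
det(I−A) = Σ_j (I−A)_1j·C_1j = (0.95)(0.6800) + (-0.45)(0.1225) + (-0.15)(0.1200) = 0.572875
adj(I−A) = Cᵀ =
  [ 0.6800   0.3825   0.2325]
  [ 0.1225   0.7850   0.2525]
  [ 0.1200   0.0675   0.7150]
(I − A)⁻¹ = adj(I−A) / det(I−A) ≈
  [   1.1870     0.6677     0.4058]
  [   0.2138     1.3703     0.4408]
  [   0.2095     0.1178     1.2481]
First solve x = (I − A)⁻¹ d = adj(I−A)·d / det(I−A); in particular x_T = (0.1225·270 + 0.7850·240 + 0.2525·110) / 0.572875 = 249.25 / 0.572875 ≈ 435.0862.
Intermediate flow from T to T: z_TT = a_TT · x_T = 0.20 × 249.25 / 0.572875 = 49.85 / 0.572875 ≈ 87.02.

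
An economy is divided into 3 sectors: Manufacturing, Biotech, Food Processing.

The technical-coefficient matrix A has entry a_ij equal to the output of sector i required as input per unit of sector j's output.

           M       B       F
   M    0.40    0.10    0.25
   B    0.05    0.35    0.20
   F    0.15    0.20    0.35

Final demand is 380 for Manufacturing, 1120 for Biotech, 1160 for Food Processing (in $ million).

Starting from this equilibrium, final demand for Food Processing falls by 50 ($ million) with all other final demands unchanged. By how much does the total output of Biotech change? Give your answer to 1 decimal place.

Δx_B = -33.7

I − A =
  [   0.60    -0.10    -0.25]
  [  -0.05     0.65    -0.20]
  [  -0.15    -0.20     0.65]
Cofactors of I−A, C_ij = (−1)^(i+j)·(minor ij) (rows/columns in the sector order above):
  C_11 = (0.65)(0.65) − (-0.20)(-0.20) = 0.3825
  C_12 = −[(-0.05)(0.65) − (-0.20)(-0.15)] = 0.0625
  C_13 = (-0.05)(-0.20) − (0.65)(-0.15) = 0.1075
  C_21 = −[(-0.10)(0.65) − (-0.25)(-0.20)] = 0.1150
  C_22 = (0.60)(0.65) − (-0.25)(-0.15) = 0.3525
  C_23 = −[(0.60)(-0.20) − (-0.10)(-0.15)] = 0.1350
  C_31 = (-0.10)(-0.20) − (-0.25)(0.65) = 0.1825
  C_32 = −[(0.60)(-0.20) − (-0.25)(-0.05)] = 0.1325
  C_33 = (0.60)(0.65) − (-0.10)(-0.05) = 0.3850
det(I−A) = Σ_j (I−A)_1j·C_1j = (0.60)(0.3825) + (-0.10)(0.0625) + (-0.25)(0.1075) = 0.196375
adj(I−A) = Cᵀ =
  [ 0.3825   0.1150   0.1825]
  [ 0.0625   0.3525   0.1325]
  [ 0.1075   0.1350   0.3850]
(I − A)⁻¹ = adj(I−A) / det(I−A) ≈
  [   1.9478     0.5856     0.9293]
  [   0.3183     1.7950     0.6747]
  [   0.5474     0.6875     1.9605]
Δx = (I − A)⁻¹ Δd with Δd having -50 in the Food Processing component and 0 elsewhere.
So Δx_B = L_BF · (-50), where L_BF = adj(I−A)_BF / det(I−A) = 0.1325 / 0.196375.
Δx_B = 0.1325 × (-50) / 0.196375 = -6.625 / 0.196375 ≈ -33.7.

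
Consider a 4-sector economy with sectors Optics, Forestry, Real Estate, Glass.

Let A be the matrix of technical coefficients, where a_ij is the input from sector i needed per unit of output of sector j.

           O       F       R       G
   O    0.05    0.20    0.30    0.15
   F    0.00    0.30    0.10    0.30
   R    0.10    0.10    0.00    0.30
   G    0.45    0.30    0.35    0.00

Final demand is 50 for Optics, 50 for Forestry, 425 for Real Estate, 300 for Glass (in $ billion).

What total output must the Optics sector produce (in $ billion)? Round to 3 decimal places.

x_O = 648.993

I − A =
  [   0.95    -0.20    -0.30    -0.15]
  [   0.00     0.70    -0.10    -0.30]
  [  -0.10    -0.10     1.00    -0.30]
  [  -0.45    -0.30    -0.35     1.00]
Compute the cofactors C_ij = (−1)^(i+j)·(3×3 minor ij) of I−A; the adjugate is their transpose:
adj(I−A) = Cᵀ =
  [ 0.50700   0.28625   0.26525   0.24150]
  [ 0.16900   0.70700   0.22850   0.30600]
  [ 0.16900   0.22525   0.50525   0.24450]
  [ 0.33800   0.41975   0.36475   0.63250]
det(I−A) = Σ_j (I−A)_1j·C_1j = (0.95)(0.50700) + (-0.20)(0.16900) + (-0.30)(0.16900) + (-0.15)(0.33800) = 0.34645
(I − A)⁻¹ = adj(I−A) / det(I−A) ≈
  [   1.4634     0.8262     0.7656     0.6971]
  [   0.4878     2.0407     0.6595     0.8832]
  [   0.4878     0.6502     1.4584     0.7057]
  [   0.9756     1.2116     1.0528     1.8257]
x = (I − A)⁻¹ d = adj(I−A)·d / det(I−A), with det(I−A) = 0.34645:
  x_O = (0.50700·50 + 0.28625·50 + 0.26525·425 + 0.24150·300) / 0.34645 = 224.84375 / 0.34645 ≈ 648.993
  x_F = (0.16900·50 + 0.70700·50 + 0.22850·425 + 0.30600·300) / 0.34645 = 232.7125 / 0.34645 ≈ 671.706
  x_R = (0.16900·50 + 0.22525·50 + 0.50525·425 + 0.24450·300) / 0.34645 = 307.79375 / 0.34645 ≈ 888.422
  x_G = (0.33800·50 + 0.41975·50 + 0.36475·425 + 0.63250·300) / 0.34645 = 382.65625 / 0.34645 ≈ 1104.506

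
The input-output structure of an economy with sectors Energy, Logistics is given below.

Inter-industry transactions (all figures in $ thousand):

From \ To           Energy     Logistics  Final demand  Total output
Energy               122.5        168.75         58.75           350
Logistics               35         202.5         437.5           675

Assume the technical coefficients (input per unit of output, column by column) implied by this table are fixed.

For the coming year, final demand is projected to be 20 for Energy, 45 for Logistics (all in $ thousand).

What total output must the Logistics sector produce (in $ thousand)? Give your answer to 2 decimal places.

Technical coefficients a_ij = z_ij / X_j:
  a_EE = 122.5/350 = 0.35, a_LE = 35/350 = 0.10
  a_EL = 168.75/675 = 0.25, a_LL = 202.5/675 = 0.30
I − A =
  [   0.65    -0.25]
  [  -0.10     0.70]
det(I−A) = (0.65)(0.70) − (-0.25)(-0.10) = 0.4300
adj(I−A) = [[0.70, 0.25], [0.10, 0.65]]
(I − A)⁻¹ = adj(I−A) / det(I−A) ≈
  [   1.6279     0.5814]
  [   0.2326     1.5116]
x = (I − A)⁻¹ d = adj(I−A)·d / det(I−A), with det(I−A) = 0.4300:
  x_E = (0.70·20 + 0.25·45) / 0.4300 = 25.25 / 0.4300 ≈ 58.72
  x_L = (0.10·20 + 0.65·45) / 0.4300 = 31.25 / 0.4300 ≈ 72.67

x_L = 72.67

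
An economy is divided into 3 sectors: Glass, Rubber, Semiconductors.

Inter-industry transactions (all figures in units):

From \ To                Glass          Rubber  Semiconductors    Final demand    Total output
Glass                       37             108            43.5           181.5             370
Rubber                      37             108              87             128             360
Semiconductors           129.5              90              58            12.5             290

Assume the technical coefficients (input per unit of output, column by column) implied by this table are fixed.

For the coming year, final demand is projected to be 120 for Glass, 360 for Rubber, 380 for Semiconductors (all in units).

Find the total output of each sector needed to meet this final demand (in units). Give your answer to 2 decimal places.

Technical coefficients a_ij = z_ij / X_j:
  a_GG = 37/370 = 0.10, a_RG = 37/370 = 0.10, a_SG = 129.5/370 = 0.35
  a_GR = 108/360 = 0.30, a_RR = 108/360 = 0.30, a_SR = 90/360 = 0.25
  a_GS = 43.5/290 = 0.15, a_RS = 87/290 = 0.30, a_SS = 58/290 = 0.20
I − A =
  [   0.90    -0.30    -0.15]
  [  -0.10     0.70    -0.30]
  [  -0.35    -0.25     0.80]
Cofactors of I−A, C_ij = (−1)^(i+j)·(minor ij) (rows/columns in the sector order above):
  C_11 = (0.70)(0.80) − (-0.30)(-0.25) = 0.4850
  C_12 = −[(-0.10)(0.80) − (-0.30)(-0.35)] = 0.1850
  C_13 = (-0.10)(-0.25) − (0.70)(-0.35) = 0.2700
  C_21 = −[(-0.30)(0.80) − (-0.15)(-0.25)] = 0.2775
  C_22 = (0.90)(0.80) − (-0.15)(-0.35) = 0.6675
  C_23 = −[(0.90)(-0.25) − (-0.30)(-0.35)] = 0.3300
  C_31 = (-0.30)(-0.30) − (-0.15)(0.70) = 0.1950
  C_32 = −[(0.90)(-0.30) − (-0.15)(-0.10)] = 0.2850
  C_33 = (0.90)(0.70) − (-0.30)(-0.10) = 0.6000
det(I−A) = Σ_j (I−A)_1j·C_1j = (0.90)(0.4850) + (-0.30)(0.1850) + (-0.15)(0.2700) = 0.3405
adj(I−A) = Cᵀ =
  [ 0.4850   0.2775   0.1950]
  [ 0.1850   0.6675   0.2850]
  [ 0.2700   0.3300   0.6000]
(I − A)⁻¹ = adj(I−A) / det(I−A) ≈
  [   1.4244     0.8150     0.5727]
  [   0.5433     1.9604     0.8370]
  [   0.7930     0.9692     1.7621]
x = (I − A)⁻¹ d = adj(I−A)·d / det(I−A), with det(I−A) = 0.3405:
  x_G = (0.4850·120 + 0.2775·360 + 0.1950·380) / 0.3405 = 232.20 / 0.3405 ≈ 681.94
  x_R = (0.1850·120 + 0.6675·360 + 0.2850·380) / 0.3405 = 370.80 / 0.3405 ≈ 1088.99
  x_S = (0.2700·120 + 0.3300·360 + 0.6000·380) / 0.3405 = 379.20 / 0.3405 ≈ 1113.66

x_G = 681.94, x_R = 1088.99, x_S = 1113.66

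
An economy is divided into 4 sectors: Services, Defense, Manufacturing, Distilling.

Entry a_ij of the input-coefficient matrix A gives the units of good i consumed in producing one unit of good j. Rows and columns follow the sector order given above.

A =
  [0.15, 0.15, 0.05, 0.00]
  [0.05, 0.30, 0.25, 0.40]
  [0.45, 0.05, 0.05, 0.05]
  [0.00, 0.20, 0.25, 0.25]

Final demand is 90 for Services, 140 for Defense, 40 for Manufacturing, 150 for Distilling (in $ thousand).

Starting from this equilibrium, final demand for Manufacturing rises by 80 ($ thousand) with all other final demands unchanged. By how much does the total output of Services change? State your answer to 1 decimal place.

I − A =
  [   0.85    -0.15    -0.05     0.00]
  [  -0.05     0.70    -0.25    -0.40]
  [  -0.45    -0.05     0.95    -0.05]
  [   0.00    -0.20    -0.25     0.75]
Compute the cofactors C_ij = (−1)^(i+j)·(3×3 minor ij) of I−A; the adjugate is their transpose:
adj(I−A) = Cᵀ =
  [ 0.397125   0.107375   0.065375   0.061625]
  [ 0.164375   0.578125   0.246250   0.324750]
  [ 0.202625   0.091000   0.372625   0.073375]
  [ 0.111375   0.184500   0.189875   0.514750]
det(I−A) = Σ_j (I−A)_1j·C_1j = (0.85)(0.397125) + (-0.15)(0.164375) + (-0.05)(0.202625) + (0.00)(0.111375) = 0.30276875
(I − A)⁻¹ = adj(I−A) / det(I−A) ≈
  [   1.3116     0.3546     0.2159     0.2035]
  [   0.5429     1.9095     0.8133     1.0726]
  [   0.6692     0.3006     1.2307     0.2423]
  [   0.3679     0.6094     0.6271     1.7001]
Δx = (I − A)⁻¹ Δd with Δd having +80 in the Manufacturing component and 0 elsewhere.
So Δx_1 = L_13 · (+80), where L_13 = adj(I−A)_13 / det(I−A) = 0.065375 / 0.30276875.
Δx_1 = 0.065375 × (+80) / 0.30276875 = 5.23 / 0.30276875 ≈ 17.3.

Δx_1 = 17.3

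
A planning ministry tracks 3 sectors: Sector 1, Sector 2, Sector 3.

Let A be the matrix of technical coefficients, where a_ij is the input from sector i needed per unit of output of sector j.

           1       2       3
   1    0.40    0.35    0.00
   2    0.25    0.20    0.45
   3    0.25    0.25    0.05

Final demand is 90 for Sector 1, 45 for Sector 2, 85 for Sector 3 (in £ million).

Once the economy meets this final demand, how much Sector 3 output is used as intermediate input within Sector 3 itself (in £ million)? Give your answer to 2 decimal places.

I − A =
  [   0.60    -0.35     0.00]
  [  -0.25     0.80    -0.45]
  [  -0.25    -0.25     0.95]
Cofactors of I−A, C_ij = (−1)^(i+j)·(minor ij) (rows/columns in the sector order above):
  C_11 = (0.80)(0.95) − (-0.45)(-0.25) = 0.6475
  C_12 = −[(-0.25)(0.95) − (-0.45)(-0.25)] = 0.3500
  C_13 = (-0.25)(-0.25) − (0.80)(-0.25) = 0.2625
  C_21 = −[(-0.35)(0.95) − (0.00)(-0.25)] = 0.3325
  C_22 = (0.60)(0.95) − (0.00)(-0.25) = 0.5700
  C_23 = −[(0.60)(-0.25) − (-0.35)(-0.25)] = 0.2375
  C_31 = (-0.35)(-0.45) − (0.00)(0.80) = 0.1575
  C_32 = −[(0.60)(-0.45) − (0.00)(-0.25)] = 0.2700
  C_33 = (0.60)(0.80) − (-0.35)(-0.25) = 0.3925
det(I−A) = Σ_j (I−A)_1j·C_1j = (0.60)(0.6475) + (-0.35)(0.3500) + (0.00)(0.2625) = 0.2660
adj(I−A) = Cᵀ =
  [ 0.6475   0.3325   0.1575]
  [ 0.3500   0.5700   0.2700]
  [ 0.2625   0.2375   0.3925]
(I − A)⁻¹ = adj(I−A) / det(I−A) ≈
  [   2.4342     1.2500     0.5921]
  [   1.3158     2.1429     1.0150]
  [   0.9868     0.8929     1.4756]
First solve x = (I − A)⁻¹ d = adj(I−A)·d / det(I−A); in particular x_3 = (0.2625·90 + 0.2375·45 + 0.3925·85) / 0.2660 = 67.675 / 0.2660 ≈ 254.4173.
Intermediate flow from 3 to 3: z_33 = a_33 · x_3 = 0.05 × 67.675 / 0.2660 = 3.38375 / 0.2660 ≈ 12.72.

z_33 = 12.72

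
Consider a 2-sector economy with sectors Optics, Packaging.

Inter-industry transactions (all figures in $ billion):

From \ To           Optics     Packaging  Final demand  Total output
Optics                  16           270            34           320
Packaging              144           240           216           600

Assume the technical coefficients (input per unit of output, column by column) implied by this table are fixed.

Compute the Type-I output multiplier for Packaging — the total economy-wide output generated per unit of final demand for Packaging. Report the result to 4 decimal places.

Technical coefficients a_ij = z_ij / X_j:
  a_OO = 16/320 = 0.05, a_PO = 144/320 = 0.45
  a_OP = 270/600 = 0.45, a_PP = 240/600 = 0.40
I − A =
  [   0.95    -0.45]
  [  -0.45     0.60]
det(I−A) = (0.95)(0.60) − (-0.45)(-0.45) = 0.3675
adj(I−A) = [[0.60, 0.45], [0.45, 0.95]]
(I − A)⁻¹ = adj(I−A) / det(I−A) ≈
  [   1.63265     1.22449]
  [   1.22449     2.58503]
The output multiplier for sector j is the column-j sum of the Leontief inverse (I − A)⁻¹ = adj(I−A) / det(I−A).
Column P of adj(I−A): (0.45, 0.95); det(I−A) = 0.3675.
m_P = (0.45 + 0.95) / 0.3675 = 1.40 / 0.3675 ≈ 3.8095.

m_P = 3.8095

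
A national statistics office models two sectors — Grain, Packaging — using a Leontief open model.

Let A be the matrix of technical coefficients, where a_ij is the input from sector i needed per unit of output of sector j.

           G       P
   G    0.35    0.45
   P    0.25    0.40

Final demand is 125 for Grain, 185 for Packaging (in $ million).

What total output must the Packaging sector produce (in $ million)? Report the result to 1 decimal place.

x_P = 545.9

I − A =
  [   0.65    -0.45]
  [  -0.25     0.60]
det(I−A) = (0.65)(0.60) − (-0.45)(-0.25) = 0.2775
adj(I−A) = [[0.60, 0.45], [0.25, 0.65]]
(I − A)⁻¹ = adj(I−A) / det(I−A) ≈
  [   2.1622     1.6216]
  [   0.9009     2.3423]
x = (I − A)⁻¹ d = adj(I−A)·d / det(I−A), with det(I−A) = 0.2775:
  x_G = (0.60·125 + 0.45·185) / 0.2775 = 158.25 / 0.2775 ≈ 570.3
  x_P = (0.25·125 + 0.65·185) / 0.2775 = 151.50 / 0.2775 ≈ 545.9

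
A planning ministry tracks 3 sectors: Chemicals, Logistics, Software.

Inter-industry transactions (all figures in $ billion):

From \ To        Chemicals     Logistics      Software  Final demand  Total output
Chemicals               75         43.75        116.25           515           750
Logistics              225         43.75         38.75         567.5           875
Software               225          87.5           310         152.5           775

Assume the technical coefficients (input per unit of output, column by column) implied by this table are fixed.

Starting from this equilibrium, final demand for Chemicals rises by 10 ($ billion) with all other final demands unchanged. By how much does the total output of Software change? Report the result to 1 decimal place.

Δx_S = 7.0

Technical coefficients a_ij = z_ij / X_j:
  a_CC = 75/750 = 0.10, a_LC = 225/750 = 0.30, a_SC = 225/750 = 0.30
  a_CL = 43.75/875 = 0.05, a_LL = 43.75/875 = 0.05, a_SL = 87.5/875 = 0.10
  a_CS = 116.25/775 = 0.15, a_LS = 38.75/775 = 0.05, a_SS = 310/775 = 0.40
I − A =
  [   0.90    -0.05    -0.15]
  [  -0.30     0.95    -0.05]
  [  -0.30    -0.10     0.60]
Cofactors of I−A, C_ij = (−1)^(i+j)·(minor ij) (rows/columns in the sector order above):
  C_11 = (0.95)(0.60) − (-0.05)(-0.10) = 0.5650
  C_12 = −[(-0.30)(0.60) − (-0.05)(-0.30)] = 0.1950
  C_13 = (-0.30)(-0.10) − (0.95)(-0.30) = 0.3150
  C_21 = −[(-0.05)(0.60) − (-0.15)(-0.10)] = 0.0450
  C_22 = (0.90)(0.60) − (-0.15)(-0.30) = 0.4950
  C_23 = −[(0.90)(-0.10) − (-0.05)(-0.30)] = 0.1050
  C_31 = (-0.05)(-0.05) − (-0.15)(0.95) = 0.1450
  C_32 = −[(0.90)(-0.05) − (-0.15)(-0.30)] = 0.0900
  C_33 = (0.90)(0.95) − (-0.05)(-0.30) = 0.8400
det(I−A) = Σ_j (I−A)_1j·C_1j = (0.90)(0.5650) + (-0.05)(0.1950) + (-0.15)(0.3150) = 0.4515
adj(I−A) = Cᵀ =
  [ 0.5650   0.0450   0.1450]
  [ 0.1950   0.4950   0.0900]
  [ 0.3150   0.1050   0.8400]
(I − A)⁻¹ = adj(I−A) / det(I−A) ≈
  [   1.2514     0.0997     0.3212]
  [   0.4319     1.0963     0.1993]
  [   0.6977     0.2326     1.8605]
Δx = (I − A)⁻¹ Δd with Δd having +10 in the Chemicals component and 0 elsewhere.
So Δx_S = L_SC · (+10), where L_SC = adj(I−A)_SC / det(I−A) = 0.3150 / 0.4515.
Δx_S = 0.3150 × (+10) / 0.4515 = 3.15 / 0.4515 ≈ 7.0.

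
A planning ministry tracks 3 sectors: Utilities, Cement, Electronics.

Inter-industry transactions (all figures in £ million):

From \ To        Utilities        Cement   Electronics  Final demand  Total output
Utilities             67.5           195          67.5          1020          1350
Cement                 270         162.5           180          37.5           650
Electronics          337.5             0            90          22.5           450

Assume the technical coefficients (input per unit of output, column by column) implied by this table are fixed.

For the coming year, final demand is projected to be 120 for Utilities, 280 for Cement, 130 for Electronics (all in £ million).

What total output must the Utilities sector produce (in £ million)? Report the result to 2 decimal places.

x_U = 365.24

Technical coefficients a_ij = z_ij / X_j:
  a_UU = 67.5/1350 = 0.05, a_CU = 270/1350 = 0.20, a_EU = 337.5/1350 = 0.25
  a_UC = 195/650 = 0.30, a_CC = 162.5/650 = 0.25, a_EC = 0/650 = 0.00
  a_UE = 67.5/450 = 0.15, a_CE = 180/450 = 0.40, a_EE = 90/450 = 0.20
I − A =
  [   0.95    -0.30    -0.15]
  [  -0.20     0.75    -0.40]
  [  -0.25     0.00     0.80]
Cofactors of I−A, C_ij = (−1)^(i+j)·(minor ij) (rows/columns in the sector order above):
  C_11 = (0.75)(0.80) − (-0.40)(0.00) = 0.6000
  C_12 = −[(-0.20)(0.80) − (-0.40)(-0.25)] = 0.2600
  C_13 = (-0.20)(0.00) − (0.75)(-0.25) = 0.1875
  C_21 = −[(-0.30)(0.80) − (-0.15)(0.00)] = 0.2400
  C_22 = (0.95)(0.80) − (-0.15)(-0.25) = 0.7225
  C_23 = −[(0.95)(0.00) − (-0.30)(-0.25)] = 0.0750
  C_31 = (-0.30)(-0.40) − (-0.15)(0.75) = 0.2325
  C_32 = −[(0.95)(-0.40) − (-0.15)(-0.20)] = 0.4100
  C_33 = (0.95)(0.75) − (-0.30)(-0.20) = 0.6525
det(I−A) = Σ_j (I−A)_1j·C_1j = (0.95)(0.6000) + (-0.30)(0.2600) + (-0.15)(0.1875) = 0.463875
adj(I−A) = Cᵀ =
  [ 0.6000   0.2400   0.2325]
  [ 0.2600   0.7225   0.4100]
  [ 0.1875   0.0750   0.6525]
(I − A)⁻¹ = adj(I−A) / det(I−A) ≈
  [   1.2935     0.5174     0.5012]
  [   0.5605     1.5575     0.8839]
  [   0.4042     0.1617     1.4066]
x = (I − A)⁻¹ d = adj(I−A)·d / det(I−A), with det(I−A) = 0.463875:
  x_U = (0.6000·120 + 0.2400·280 + 0.2325·130) / 0.463875 = 169.425 / 0.463875 ≈ 365.24
  x_C = (0.2600·120 + 0.7225·280 + 0.4100·130) / 0.463875 = 286.80 / 0.463875 ≈ 618.27
  x_E = (0.1875·120 + 0.0750·280 + 0.6525·130) / 0.463875 = 128.325 / 0.463875 ≈ 276.64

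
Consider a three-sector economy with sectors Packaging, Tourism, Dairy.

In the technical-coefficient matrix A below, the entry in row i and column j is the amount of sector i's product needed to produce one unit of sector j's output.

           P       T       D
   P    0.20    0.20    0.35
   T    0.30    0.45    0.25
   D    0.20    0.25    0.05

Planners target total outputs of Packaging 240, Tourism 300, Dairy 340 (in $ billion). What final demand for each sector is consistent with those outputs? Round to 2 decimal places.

I − A =
  [   0.80    -0.20    -0.35]
  [  -0.30     0.55    -0.25]
  [  -0.20    -0.25     0.95]
d = (I − A) x:
  d_P = (+0.80)·240 + (-0.20)·300 + (-0.35)·340 = 13.00
  d_T = (-0.30)·240 + (+0.55)·300 + (-0.25)·340 = 8.00
  d_D = (-0.20)·240 + (-0.25)·300 + (+0.95)·340 = 200.00

d_P = 13.00, d_T = 8.00, d_D = 200.00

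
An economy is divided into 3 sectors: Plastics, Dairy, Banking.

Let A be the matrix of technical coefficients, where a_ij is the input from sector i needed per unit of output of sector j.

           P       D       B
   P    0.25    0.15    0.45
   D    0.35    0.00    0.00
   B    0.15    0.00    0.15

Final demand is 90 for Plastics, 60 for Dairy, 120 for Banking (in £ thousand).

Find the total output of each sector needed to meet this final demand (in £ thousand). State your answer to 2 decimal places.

x_P = 262.96, x_D = 152.03, x_B = 187.58

I − A =
  [   0.75    -0.15    -0.45]
  [  -0.35     1.00     0.00]
  [  -0.15     0.00     0.85]
Cofactors of I−A, C_ij = (−1)^(i+j)·(minor ij) (rows/columns in the sector order above):
  C_11 = (1.00)(0.85) − (0.00)(0.00) = 0.8500
  C_12 = −[(-0.35)(0.85) − (0.00)(-0.15)] = 0.2975
  C_13 = (-0.35)(0.00) − (1.00)(-0.15) = 0.1500
  C_21 = −[(-0.15)(0.85) − (-0.45)(0.00)] = 0.1275
  C_22 = (0.75)(0.85) − (-0.45)(-0.15) = 0.5700
  C_23 = −[(0.75)(0.00) − (-0.15)(-0.15)] = 0.0225
  C_31 = (-0.15)(0.00) − (-0.45)(1.00) = 0.4500
  C_32 = −[(0.75)(0.00) − (-0.45)(-0.35)] = 0.1575
  C_33 = (0.75)(1.00) − (-0.15)(-0.35) = 0.6975
det(I−A) = Σ_j (I−A)_1j·C_1j = (0.75)(0.8500) + (-0.15)(0.2975) + (-0.45)(0.1500) = 0.525375
adj(I−A) = Cᵀ =
  [ 0.8500   0.1275   0.4500]
  [ 0.2975   0.5700   0.1575]
  [ 0.1500   0.0225   0.6975]
(I − A)⁻¹ = adj(I−A) / det(I−A) ≈
  [   1.6179     0.2427     0.8565]
  [   0.5663     1.0849     0.2998]
  [   0.2855     0.0428     1.3276]
x = (I − A)⁻¹ d = adj(I−A)·d / det(I−A), with det(I−A) = 0.525375:
  x_P = (0.8500·90 + 0.1275·60 + 0.4500·120) / 0.525375 = 138.15 / 0.525375 ≈ 262.96
  x_D = (0.2975·90 + 0.5700·60 + 0.1575·120) / 0.525375 = 79.875 / 0.525375 ≈ 152.03
  x_B = (0.1500·90 + 0.0225·60 + 0.6975·120) / 0.525375 = 98.55 / 0.525375 ≈ 187.58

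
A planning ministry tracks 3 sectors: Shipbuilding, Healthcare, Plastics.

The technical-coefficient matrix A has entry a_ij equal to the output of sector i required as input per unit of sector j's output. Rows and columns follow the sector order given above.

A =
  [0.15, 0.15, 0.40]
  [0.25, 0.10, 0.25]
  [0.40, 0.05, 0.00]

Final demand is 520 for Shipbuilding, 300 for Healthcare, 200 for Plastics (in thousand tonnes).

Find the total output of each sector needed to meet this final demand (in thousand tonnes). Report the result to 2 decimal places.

x_S = 1070.77, x_H = 816.64, x_P = 669.14

I − A =
  [   0.85    -0.15    -0.40]
  [  -0.25     0.90    -0.25]
  [  -0.40    -0.05     1.00]
Cofactors of I−A, C_ij = (−1)^(i+j)·(minor ij) (rows/columns in the sector order above):
  C_11 = (0.90)(1.00) − (-0.25)(-0.05) = 0.8875
  C_12 = −[(-0.25)(1.00) − (-0.25)(-0.40)] = 0.3500
  C_13 = (-0.25)(-0.05) − (0.90)(-0.40) = 0.3725
  C_21 = −[(-0.15)(1.00) − (-0.40)(-0.05)] = 0.1700
  C_22 = (0.85)(1.00) − (-0.40)(-0.40) = 0.6900
  C_23 = −[(0.85)(-0.05) − (-0.15)(-0.40)] = 0.1025
  C_31 = (-0.15)(-0.25) − (-0.40)(0.90) = 0.3975
  C_32 = −[(0.85)(-0.25) − (-0.40)(-0.25)] = 0.3125
  C_33 = (0.85)(0.90) − (-0.15)(-0.25) = 0.7275
det(I−A) = Σ_j (I−A)_1j·C_1j = (0.85)(0.8875) + (-0.15)(0.3500) + (-0.40)(0.3725) = 0.552875
adj(I−A) = Cᵀ =
  [ 0.8875   0.1700   0.3975]
  [ 0.3500   0.6900   0.3125]
  [ 0.3725   0.1025   0.7275]
(I − A)⁻¹ = adj(I−A) / det(I−A) ≈
  [   1.6052     0.3075     0.7190]
  [   0.6331     1.2480     0.5652]
  [   0.6738     0.1854     1.3158]
x = (I − A)⁻¹ d = adj(I−A)·d / det(I−A), with det(I−A) = 0.552875:
  x_S = (0.8875·520 + 0.1700·300 + 0.3975·200) / 0.552875 = 592.00 / 0.552875 ≈ 1070.77
  x_H = (0.3500·520 + 0.6900·300 + 0.3125·200) / 0.552875 = 451.50 / 0.552875 ≈ 816.64
  x_P = (0.3725·520 + 0.1025·300 + 0.7275·200) / 0.552875 = 369.95 / 0.552875 ≈ 669.14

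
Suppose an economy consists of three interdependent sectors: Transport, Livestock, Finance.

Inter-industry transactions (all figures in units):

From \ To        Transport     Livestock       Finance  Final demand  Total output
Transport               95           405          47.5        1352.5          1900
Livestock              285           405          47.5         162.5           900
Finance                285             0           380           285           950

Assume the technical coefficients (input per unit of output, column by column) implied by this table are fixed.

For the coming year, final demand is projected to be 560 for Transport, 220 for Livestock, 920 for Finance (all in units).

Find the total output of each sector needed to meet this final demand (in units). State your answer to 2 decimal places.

Technical coefficients a_ij = z_ij / X_j:
  a_11 = 95/1900 = 0.05, a_21 = 285/1900 = 0.15, a_31 = 285/1900 = 0.15
  a_12 = 405/900 = 0.45, a_22 = 405/900 = 0.45, a_32 = 0/900 = 0.00
  a_13 = 47.5/950 = 0.05, a_23 = 47.5/950 = 0.05, a_33 = 380/950 = 0.40
I − A =
  [   0.95    -0.45    -0.05]
  [  -0.15     0.55    -0.05]
  [  -0.15     0.00     0.60]
Cofactors of I−A, C_ij = (−1)^(i+j)·(minor ij) (rows/columns in the sector order above):
  C_11 = (0.55)(0.60) − (-0.05)(0.00) = 0.3300
  C_12 = −[(-0.15)(0.60) − (-0.05)(-0.15)] = 0.0975
  C_13 = (-0.15)(0.00) − (0.55)(-0.15) = 0.0825
  C_21 = −[(-0.45)(0.60) − (-0.05)(0.00)] = 0.2700
  C_22 = (0.95)(0.60) − (-0.05)(-0.15) = 0.5625
  C_23 = −[(0.95)(0.00) − (-0.45)(-0.15)] = 0.0675
  C_31 = (-0.45)(-0.05) − (-0.05)(0.55) = 0.0500
  C_32 = −[(0.95)(-0.05) − (-0.05)(-0.15)] = 0.0550
  C_33 = (0.95)(0.55) − (-0.45)(-0.15) = 0.4550
det(I−A) = Σ_j (I−A)_1j·C_1j = (0.95)(0.3300) + (-0.45)(0.0975) + (-0.05)(0.0825) = 0.2655
adj(I−A) = Cᵀ =
  [ 0.3300   0.2700   0.0500]
  [ 0.0975   0.5625   0.0550]
  [ 0.0825   0.0675   0.4550]
(I − A)⁻¹ = adj(I−A) / det(I−A) ≈
  [   1.2429     1.0169     0.1883]
  [   0.3672     2.1186     0.2072]
  [   0.3107     0.2542     1.7137]
x = (I − A)⁻¹ d = adj(I−A)·d / det(I−A), with det(I−A) = 0.2655:
  x_1 = (0.3300·560 + 0.2700·220 + 0.0500·920) / 0.2655 = 290.20 / 0.2655 ≈ 1093.03
  x_2 = (0.0975·560 + 0.5625·220 + 0.0550·920) / 0.2655 = 228.95 / 0.2655 ≈ 862.34
  x_3 = (0.0825·560 + 0.0675·220 + 0.4550·920) / 0.2655 = 479.65 / 0.2655 ≈ 1806.59

x_1 = 1093.03, x_2 = 862.34, x_3 = 1806.59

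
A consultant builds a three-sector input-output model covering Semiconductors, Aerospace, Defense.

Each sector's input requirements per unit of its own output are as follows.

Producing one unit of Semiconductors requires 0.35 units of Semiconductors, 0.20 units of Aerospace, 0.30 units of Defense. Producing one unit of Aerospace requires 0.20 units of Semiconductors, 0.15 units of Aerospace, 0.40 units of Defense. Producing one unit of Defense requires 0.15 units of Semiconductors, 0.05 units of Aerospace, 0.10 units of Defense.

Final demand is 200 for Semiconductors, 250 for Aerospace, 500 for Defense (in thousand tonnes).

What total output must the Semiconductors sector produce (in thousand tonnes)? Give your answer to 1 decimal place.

x_1 = 703.2

I − A =
  [   0.65    -0.20    -0.15]
  [  -0.20     0.85    -0.05]
  [  -0.30    -0.40     0.90]
Cofactors of I−A, C_ij = (−1)^(i+j)·(minor ij) (rows/columns in the sector order above):
  C_11 = (0.85)(0.90) − (-0.05)(-0.40) = 0.7450
  C_12 = −[(-0.20)(0.90) − (-0.05)(-0.30)] = 0.1950
  C_13 = (-0.20)(-0.40) − (0.85)(-0.30) = 0.3350
  C_21 = −[(-0.20)(0.90) − (-0.15)(-0.40)] = 0.2400
  C_22 = (0.65)(0.90) − (-0.15)(-0.30) = 0.5400
  C_23 = −[(0.65)(-0.40) − (-0.20)(-0.30)] = 0.3200
  C_31 = (-0.20)(-0.05) − (-0.15)(0.85) = 0.1375
  C_32 = −[(0.65)(-0.05) − (-0.15)(-0.20)] = 0.0625
  C_33 = (0.65)(0.85) − (-0.20)(-0.20) = 0.5125
det(I−A) = Σ_j (I−A)_1j·C_1j = (0.65)(0.7450) + (-0.20)(0.1950) + (-0.15)(0.3350) = 0.3950
adj(I−A) = Cᵀ =
  [ 0.7450   0.2400   0.1375]
  [ 0.1950   0.5400   0.0625]
  [ 0.3350   0.3200   0.5125]
(I − A)⁻¹ = adj(I−A) / det(I−A) ≈
  [   1.8861     0.6076     0.3481]
  [   0.4937     1.3671     0.1582]
  [   0.8481     0.8101     1.2975]
x = (I − A)⁻¹ d = adj(I−A)·d / det(I−A), with det(I−A) = 0.3950:
  x_1 = (0.7450·200 + 0.2400·250 + 0.1375·500) / 0.3950 = 277.75 / 0.3950 ≈ 703.2
  x_2 = (0.1950·200 + 0.5400·250 + 0.0625·500) / 0.3950 = 205.25 / 0.3950 ≈ 519.6
  x_3 = (0.3350·200 + 0.3200·250 + 0.5125·500) / 0.3950 = 403.25 / 0.3950 ≈ 1020.9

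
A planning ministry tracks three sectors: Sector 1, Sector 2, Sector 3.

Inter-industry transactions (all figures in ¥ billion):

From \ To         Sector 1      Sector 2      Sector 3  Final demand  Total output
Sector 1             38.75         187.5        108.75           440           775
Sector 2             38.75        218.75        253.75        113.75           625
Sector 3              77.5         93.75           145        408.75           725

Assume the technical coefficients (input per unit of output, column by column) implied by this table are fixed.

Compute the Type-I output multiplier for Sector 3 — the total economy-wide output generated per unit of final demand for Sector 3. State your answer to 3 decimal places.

Technical coefficients a_ij = z_ij / X_j:
  a_11 = 38.75/775 = 0.05, a_21 = 38.75/775 = 0.05, a_31 = 77.5/775 = 0.10
  a_12 = 187.5/625 = 0.30, a_22 = 218.75/625 = 0.35, a_32 = 93.75/625 = 0.15
  a_13 = 108.75/725 = 0.15, a_23 = 253.75/725 = 0.35, a_33 = 145/725 = 0.20
I − A =
  [   0.95    -0.30    -0.15]
  [  -0.05     0.65    -0.35]
  [  -0.10    -0.15     0.80]
Cofactors of I−A, C_ij = (−1)^(i+j)·(minor ij) (rows/columns in the sector order above):
  C_11 = (0.65)(0.80) − (-0.35)(-0.15) = 0.4675
  C_12 = −[(-0.05)(0.80) − (-0.35)(-0.10)] = 0.0750
  C_13 = (-0.05)(-0.15) − (0.65)(-0.10) = 0.0725
  C_21 = −[(-0.30)(0.80) − (-0.15)(-0.15)] = 0.2625
  C_22 = (0.95)(0.80) − (-0.15)(-0.10) = 0.7450
  C_23 = −[(0.95)(-0.15) − (-0.30)(-0.10)] = 0.1725
  C_31 = (-0.30)(-0.35) − (-0.15)(0.65) = 0.2025
  C_32 = −[(0.95)(-0.35) − (-0.15)(-0.05)] = 0.3400
  C_33 = (0.95)(0.65) − (-0.30)(-0.05) = 0.6025
det(I−A) = Σ_j (I−A)_1j·C_1j = (0.95)(0.4675) + (-0.30)(0.0750) + (-0.15)(0.0725) = 0.41075
adj(I−A) = Cᵀ =
  [ 0.4675   0.2625   0.2025]
  [ 0.0750   0.7450   0.3400]
  [ 0.0725   0.1725   0.6025]
(I − A)⁻¹ = adj(I−A) / det(I−A) ≈
  [   1.1382     0.6391     0.4930]
  [   0.1826     1.8138     0.8278]
  [   0.1765     0.4200     1.4668]
The output multiplier for sector j is the column-j sum of the Leontief inverse (I − A)⁻¹ = adj(I−A) / det(I−A).
Column 3 of adj(I−A): (0.2025, 0.3400, 0.6025); det(I−A) = 0.41075.
m_3 = (0.2025 + 0.3400 + 0.6025) / 0.41075 = 1.145 / 0.41075 ≈ 2.788.

m_3 = 2.788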